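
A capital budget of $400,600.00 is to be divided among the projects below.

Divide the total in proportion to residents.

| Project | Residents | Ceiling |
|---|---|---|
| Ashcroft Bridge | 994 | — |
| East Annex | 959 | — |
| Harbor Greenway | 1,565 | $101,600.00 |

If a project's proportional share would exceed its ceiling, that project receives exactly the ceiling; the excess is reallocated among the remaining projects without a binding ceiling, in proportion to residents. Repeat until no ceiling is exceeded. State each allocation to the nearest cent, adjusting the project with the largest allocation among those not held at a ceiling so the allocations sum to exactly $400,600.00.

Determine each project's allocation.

Ashcroft Bridge: $152,179.21 · East Annex: $146,820.79 · Harbor Greenway: $101,600.00

Sum of residents: 3,518.
Pro-rata shares before constraints: Ashcroft Bridge 113,188.2888; East Annex 109,202.7857; Harbor Greenway 178,208.9255.
Capped: Harbor Greenway ($101,600.00); residual $299,000.00 reallocated over remaining residents 1,953.
Remaining shares: Ashcroft Bridge 152,179.2115 → $152,179.21; East Annex 146,820.7885 → $146,820.79.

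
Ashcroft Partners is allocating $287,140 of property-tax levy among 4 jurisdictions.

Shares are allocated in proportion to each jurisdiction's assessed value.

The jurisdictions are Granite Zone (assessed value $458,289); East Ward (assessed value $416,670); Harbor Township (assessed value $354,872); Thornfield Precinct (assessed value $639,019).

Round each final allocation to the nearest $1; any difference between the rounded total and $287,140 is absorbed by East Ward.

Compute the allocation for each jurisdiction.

Granite Zone: $70,414 | East Ward: $64,020 | Harbor Township: $54,524 | Thornfield Precinct: $98,182

Combined assessed value = 1,868,850.
Proportional shares: Granite Zone 458,289/1,868,850 × $287,140 = 70,413.95; East Ward 416,670/1,868,850 × $287,140 = 64,019.38; Harbor Township 354,872/1,868,850 × $287,140 = 54,524.41; Thornfield Precinct 639,019/1,868,850 × $287,140 = 98,182.26.
At nearest $1: Granite Zone $70,414; East Ward $64,019; Harbor Township $54,524; Thornfield Precinct $98,182. Sum = $287,139.
Difference $287,140 − $287,139 = +$1 applied to East Ward: East Ward becomes $64,020.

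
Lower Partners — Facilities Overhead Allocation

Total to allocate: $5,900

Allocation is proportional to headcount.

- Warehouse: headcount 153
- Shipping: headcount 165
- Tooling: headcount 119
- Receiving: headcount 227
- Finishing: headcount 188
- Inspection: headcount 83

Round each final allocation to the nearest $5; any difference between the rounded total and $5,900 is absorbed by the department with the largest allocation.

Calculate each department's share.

Headcount total: 935.
Unrounded shares: Warehouse 153/935 × $5,900 = 965.45; Shipping 165/935 × $5,900 = 1,041.18; Tooling 119/935 × $5,900 = 750.91; Receiving 227/935 × $5,900 = 1,432.41; Finishing 188/935 × $5,900 = 1,186.31; Inspection 83/935 × $5,900 = 523.74.
Rounded to nearest $5: Warehouse $965; Shipping $1,040; Tooling $750; Receiving $1,430; Finishing $1,185; Inspection $525. Sum = $5,895.
Difference $5,900 − $5,895 = +$5 applied to largest allocation (Receiving): Receiving becomes $1,435.

Warehouse: $965; Shipping: $1,040; Tooling: $750; Receiving: $1,435; Finishing: $1,185; Inspection: $525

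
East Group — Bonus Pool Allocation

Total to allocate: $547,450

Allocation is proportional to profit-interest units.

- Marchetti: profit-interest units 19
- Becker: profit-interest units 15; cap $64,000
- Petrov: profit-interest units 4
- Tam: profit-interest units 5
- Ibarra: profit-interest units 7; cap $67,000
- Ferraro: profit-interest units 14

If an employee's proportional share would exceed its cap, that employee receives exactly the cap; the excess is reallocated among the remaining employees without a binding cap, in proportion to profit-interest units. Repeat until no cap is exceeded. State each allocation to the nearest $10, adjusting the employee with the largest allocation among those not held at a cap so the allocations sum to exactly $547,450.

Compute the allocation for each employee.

Sum of profit-interest units: 64.
Unconstrained shares: Marchetti 162,524.22; Becker 128,308.59; Petrov 34,215.62; Tam 42,769.53; Ibarra 59,877.34; Ferraro 119,754.69.
Capped: Becker ($64,000); residual $483,450 reallocated over remaining profit-interest units 49.
Capped: Ibarra ($67,000); residual $416,450 reallocated over remaining profit-interest units 42.
Shares after redistribution: Marchetti 188,394.05 → $188,390; Petrov 39,661.90 → $39,660; Tam 49,577.38 → $49,580; Ferraro 138,816.67 → $138,820.

Marchetti: $188,390; Becker: $64,000; Petrov: $39,660; Tam: $49,580; Ibarra: $67,000; Ferraro: $138,820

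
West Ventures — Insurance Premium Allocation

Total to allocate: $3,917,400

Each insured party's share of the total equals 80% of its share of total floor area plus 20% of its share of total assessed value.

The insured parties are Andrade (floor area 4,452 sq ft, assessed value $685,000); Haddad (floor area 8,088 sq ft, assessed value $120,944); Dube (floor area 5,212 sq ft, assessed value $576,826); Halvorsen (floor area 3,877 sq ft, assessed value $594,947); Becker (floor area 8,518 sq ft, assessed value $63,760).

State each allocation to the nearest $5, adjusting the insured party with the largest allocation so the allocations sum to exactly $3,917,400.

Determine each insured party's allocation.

Totals — floor area 30,147, assessed value 2,041,477.
Combined weights (80% floor area + 20% assessed value): Andrade 0.1852; Haddad 0.2265; Dube 0.1948; Halvorsen 0.1612; Becker 0.2323.
Unrounded shares: Andrade 725,695.94; Haddad 887,200.99; Dube 763,186.33; Halvorsen 631,361.40; Becker 909,955.35.
Rounded to nearest $5: Andrade $725,695; Haddad $887,200; Dube $763,185; Halvorsen $631,360; Becker $909,955. Sum = $3,917,395.
Difference $3,917,400 − $3,917,395 = +$5 applied to largest allocation (Becker): Becker becomes $909,960.

Andrade: $725,695 · Haddad: $887,200 · Dube: $763,185 · Halvorsen: $631,360 · Becker: $909,960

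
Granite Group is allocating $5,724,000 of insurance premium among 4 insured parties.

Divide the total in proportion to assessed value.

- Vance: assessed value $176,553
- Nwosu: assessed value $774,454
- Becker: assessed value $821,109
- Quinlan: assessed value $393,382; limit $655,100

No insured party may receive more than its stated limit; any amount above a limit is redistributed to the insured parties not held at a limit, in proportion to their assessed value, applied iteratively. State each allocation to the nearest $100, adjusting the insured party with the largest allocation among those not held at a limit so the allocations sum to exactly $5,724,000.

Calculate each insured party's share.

Vance: $505,000 · Nwosu: $2,215,200 · Becker: $2,348,700 · Quinlan: $655,100

Sum of assessed value: 2,165,498.
Pro-rata shares before constraints: Vance 466,677.58; Nwosu 2,047,092.49; Becker 2,170,414.34; Quinlan 1,039,815.58.
Held at cap: Quinlan ($655,100); balance $5,068,900 reallocated over remaining assessed value 1,772,116.
Redistributed shares: Vance 505,006.16 → $505,000; Nwosu 2,215,221.74 → $2,215,200; Becker 2,348,672.10 → $2,348,700.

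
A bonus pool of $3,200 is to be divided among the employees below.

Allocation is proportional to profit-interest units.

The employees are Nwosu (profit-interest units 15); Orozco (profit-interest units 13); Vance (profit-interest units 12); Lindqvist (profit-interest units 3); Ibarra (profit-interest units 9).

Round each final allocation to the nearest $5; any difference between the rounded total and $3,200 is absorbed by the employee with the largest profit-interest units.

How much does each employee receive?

Sum of profit-interest units: 52.
Proportional shares: Nwosu 15/52 × $3,200 = 923.08; Orozco 13/52 × $3,200 = 800.00; Vance 12/52 × $3,200 = 738.46; Lindqvist 3/52 × $3,200 = 184.62; Ibarra 9/52 × $3,200 = 553.85.
Rounded to nearest $5: Nwosu $925; Orozco $800; Vance $740; Lindqvist $185; Ibarra $555. Sum = $3,205.
Difference $3,200 − $3,205 = −$5 applied to largest profit-interest units (Nwosu): Nwosu becomes $920.

Nwosu: $920 | Orozco: $800 | Vance: $740 | Lindqvist: $185 | Ibarra: $555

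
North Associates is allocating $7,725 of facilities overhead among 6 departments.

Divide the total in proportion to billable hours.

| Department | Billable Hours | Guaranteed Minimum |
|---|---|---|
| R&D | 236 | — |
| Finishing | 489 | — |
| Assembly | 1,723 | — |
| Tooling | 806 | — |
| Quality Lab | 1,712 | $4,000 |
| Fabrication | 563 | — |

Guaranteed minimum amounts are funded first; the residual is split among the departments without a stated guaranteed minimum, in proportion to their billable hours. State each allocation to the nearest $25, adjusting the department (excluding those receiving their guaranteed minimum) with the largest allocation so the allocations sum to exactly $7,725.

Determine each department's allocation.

Minimums first: Quality Lab $4,000. Balance $3,725.
Balance split over remaining billable hours 3,817: R&D 230.31 → $225; Finishing 477.21 → $475; Assembly 1,681.47 → $1,675; Tooling 786.57 → $775; Fabrication 549.43 → $550.
Rounding difference +$25 applied to Assembly → $1,700.

R&D: $225 · Finishing: $475 · Assembly: $1,700 · Tooling: $775 · Quality Lab: $4,000 · Fabrication: $550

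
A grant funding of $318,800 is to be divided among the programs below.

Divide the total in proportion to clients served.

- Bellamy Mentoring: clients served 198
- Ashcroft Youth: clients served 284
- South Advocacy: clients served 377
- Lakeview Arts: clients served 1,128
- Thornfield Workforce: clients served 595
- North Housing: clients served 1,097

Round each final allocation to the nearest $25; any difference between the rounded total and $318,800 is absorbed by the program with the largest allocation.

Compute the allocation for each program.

Bellamy Mentoring: $17,150; Ashcroft Youth: $24,600; South Advocacy: $32,675; Lakeview Arts: $97,775; Thornfield Workforce: $51,550; North Housing: $95,050

Clients served total: 3,679.
Unrounded shares: Bellamy Mentoring 198/3,679 × $318,800 = 17,157.49; Ashcroft Youth 284/3,679 × $318,800 = 24,609.73; South Advocacy 377/3,679 × $318,800 = 32,668.55; Lakeview Arts 1,128/3,679 × $318,800 = 97,745.69; Thornfield Workforce 595/3,679 × $318,800 = 51,559.12; North Housing 1,097/3,679 × $318,800 = 95,059.42.
After rounding ($25): Bellamy Mentoring $17,150; Ashcroft Youth $24,600; South Advocacy $32,675; Lakeview Arts $97,750; Thornfield Workforce $51,550; North Housing $95,050. Sum = $318,775.
Difference $318,800 − $318,775 = +$25 applied to largest allocation (Lakeview Arts): Lakeview Arts becomes $97,775.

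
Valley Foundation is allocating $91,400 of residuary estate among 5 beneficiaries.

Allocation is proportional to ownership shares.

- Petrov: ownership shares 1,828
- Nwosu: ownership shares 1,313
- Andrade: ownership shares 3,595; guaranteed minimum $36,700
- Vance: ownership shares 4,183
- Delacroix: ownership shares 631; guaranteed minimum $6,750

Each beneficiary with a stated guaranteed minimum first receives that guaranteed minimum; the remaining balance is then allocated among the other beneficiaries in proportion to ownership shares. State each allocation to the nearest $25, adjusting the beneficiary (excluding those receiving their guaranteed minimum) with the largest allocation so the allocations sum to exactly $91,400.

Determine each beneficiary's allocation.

Petrov: $11,975 | Nwosu: $8,600 | Andrade: $36,700 | Vance: $27,375 | Delacroix: $6,750

Guaranteed amounts: Andrade $36,700; Delacroix $6,750. Residual $47,950.
Residual split over remaining ownership shares 7,324: Petrov 11,967.86 → $11,975; Nwosu 8,596.17 → $8,600; Vance 27,385.97 → $27,375.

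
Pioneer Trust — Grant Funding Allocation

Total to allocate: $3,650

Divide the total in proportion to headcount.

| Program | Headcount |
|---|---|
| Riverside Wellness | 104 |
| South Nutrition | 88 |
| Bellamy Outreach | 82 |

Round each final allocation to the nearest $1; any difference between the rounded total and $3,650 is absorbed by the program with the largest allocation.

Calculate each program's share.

Total headcount = 274.
Pro-rata amounts: Riverside Wellness 104/274 × $3,650 = 1,385.40; South Nutrition 88/274 × $3,650 = 1,172.26; Bellamy Outreach 82/274 × $3,650 = 1,092.34.
At nearest $1: Riverside Wellness $1,385; South Nutrition $1,172; Bellamy Outreach $1,092. Sum = $3,649.
Difference $3,650 − $3,649 = +$1 applied to largest allocation (Riverside Wellness): Riverside Wellness becomes $1,386.

Riverside Wellness: $1,386; South Nutrition: $1,172; Bellamy Outreach: $1,092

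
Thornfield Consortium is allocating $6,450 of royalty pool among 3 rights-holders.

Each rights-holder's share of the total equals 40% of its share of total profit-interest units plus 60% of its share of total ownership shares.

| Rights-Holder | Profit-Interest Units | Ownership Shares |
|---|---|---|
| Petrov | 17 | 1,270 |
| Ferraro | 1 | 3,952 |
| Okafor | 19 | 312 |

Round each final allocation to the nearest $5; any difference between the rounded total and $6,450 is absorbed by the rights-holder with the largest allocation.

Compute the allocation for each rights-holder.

Petrov: $2,075; Ferraro: $2,830; Okafor: $1,545

Totals — profit-interest units 37, ownership shares 5,534.
Blended shares (40% profit-interest units + 60% ownership shares): Petrov 0.3215; Ferraro 0.4393; Okafor 0.2392.
Unrounded shares: Petrov 2,073.53; Ferraro 2,833.42; Okafor 1,543.05.
Rounded to nearest $5: Petrov $2,075; Ferraro $2,835; Okafor $1,545. Sum = $6,455.
Difference $6,450 − $6,455 = −$5 applied to largest allocation (Ferraro): Ferraro becomes $2,830.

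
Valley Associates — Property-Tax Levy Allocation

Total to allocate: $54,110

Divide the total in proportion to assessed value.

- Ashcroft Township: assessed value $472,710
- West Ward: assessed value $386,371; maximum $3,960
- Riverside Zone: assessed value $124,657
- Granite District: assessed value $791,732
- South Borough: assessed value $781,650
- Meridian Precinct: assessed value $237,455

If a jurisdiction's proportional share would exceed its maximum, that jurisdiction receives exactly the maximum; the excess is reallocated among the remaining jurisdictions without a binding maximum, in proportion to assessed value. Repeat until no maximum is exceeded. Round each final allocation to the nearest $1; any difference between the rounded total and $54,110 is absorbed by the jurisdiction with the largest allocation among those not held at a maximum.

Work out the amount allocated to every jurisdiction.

Assessed value total: 2,794,575.
Unconstrained shares: Ashcroft Township 9,152.85; West Ward 7,481.11; Riverside Zone 2,413.67; Granite District 15,329.92; South Borough 15,134.71; Meridian Precinct 4,597.73.
Cap binds for West Ward ($3,960); balance $50,150 reallocated over remaining assessed value 2,408,204.
Shares after redistribution: Ashcroft Township 9,844.02 → $9,844; Riverside Zone 2,595.94 → $2,596; Granite District 16,487.54 → $16,488; South Borough 16,277.59 → $16,278; Meridian Precinct 4,944.92 → $4,945.
Rounding difference −$1 applied to Granite District → $16,487.

Ashcroft Township: $9,844 · West Ward: $3,960 · Riverside Zone: $2,596 · Granite District: $16,487 · South Borough: $16,278 · Meridian Precinct: $4,945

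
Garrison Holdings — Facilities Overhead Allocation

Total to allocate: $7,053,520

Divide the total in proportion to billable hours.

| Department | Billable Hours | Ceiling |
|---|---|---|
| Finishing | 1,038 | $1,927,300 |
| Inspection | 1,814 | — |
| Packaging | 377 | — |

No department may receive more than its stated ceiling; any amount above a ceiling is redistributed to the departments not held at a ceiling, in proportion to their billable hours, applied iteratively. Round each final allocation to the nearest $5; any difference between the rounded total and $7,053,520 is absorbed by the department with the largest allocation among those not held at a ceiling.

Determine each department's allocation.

Billable hours total: 3,229.
Pro-rata shares before constraints: Finishing 2,267,436.90; Inspection 3,962,553.51; Packaging 823,529.59.
Capped: Finishing ($1,927,300); remaining pool $5,126,220 reallocated over remaining billable hours 2,191.
Remaining shares: Inspection 4,244,163.89 → $4,244,165; Packaging 882,056.11 → $882,055.

Finishing: $1,927,300 · Inspection: $4,244,165 · Packaging: $882,055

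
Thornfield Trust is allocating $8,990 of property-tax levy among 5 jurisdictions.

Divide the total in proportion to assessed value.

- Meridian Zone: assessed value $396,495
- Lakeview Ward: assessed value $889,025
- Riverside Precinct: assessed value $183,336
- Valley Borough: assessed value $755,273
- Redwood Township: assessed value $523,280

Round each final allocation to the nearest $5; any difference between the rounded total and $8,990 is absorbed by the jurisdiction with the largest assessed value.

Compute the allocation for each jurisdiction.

Total assessed value = 2,747,409.
Unrounded shares: Meridian Zone 396,495/2,747,409 × $8,990 = 1,297.40; Lakeview Ward 889,025/2,747,409 × $8,990 = 2,909.04; Riverside Precinct 183,336/2,747,409 × $8,990 = 599.91; Valley Borough 755,273/2,747,409 × $8,990 = 2,471.38; Redwood Township 523,280/2,747,409 × $8,990 = 1,712.26.
Rounded to nearest $5: Meridian Zone $1,295; Lakeview Ward $2,910; Riverside Precinct $600; Valley Borough $2,470; Redwood Township $1,710. Sum = $8,985.
Difference $8,990 − $8,985 = +$5 applied to largest assessed value (Lakeview Ward): Lakeview Ward becomes $2,915.

Meridian Zone: $1,295 | Lakeview Ward: $2,915 | Riverside Precinct: $600 | Valley Borough: $2,470 | Redwood Township: $1,710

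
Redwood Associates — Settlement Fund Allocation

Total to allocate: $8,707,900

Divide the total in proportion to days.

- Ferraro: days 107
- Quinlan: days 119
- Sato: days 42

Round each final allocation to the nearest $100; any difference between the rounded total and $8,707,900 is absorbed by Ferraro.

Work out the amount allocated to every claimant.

Sum of days: 268.
Unrounded shares: Ferraro 107/268 × $8,707,900 = 3,476,661.57; Quinlan 119/268 × $8,707,900 = 3,866,567.54; Sato 42/268 × $8,707,900 = 1,364,670.90.
At nearest $100: Ferraro $3,476,700; Quinlan $3,866,600; Sato $1,364,700. Sum = $8,708,000.
Difference $8,707,900 − $8,708,000 = −$100 applied to Ferraro: Ferraro becomes $3,476,600.

Ferraro: $3,476,600; Quinlan: $3,866,600; Sato: $1,364,700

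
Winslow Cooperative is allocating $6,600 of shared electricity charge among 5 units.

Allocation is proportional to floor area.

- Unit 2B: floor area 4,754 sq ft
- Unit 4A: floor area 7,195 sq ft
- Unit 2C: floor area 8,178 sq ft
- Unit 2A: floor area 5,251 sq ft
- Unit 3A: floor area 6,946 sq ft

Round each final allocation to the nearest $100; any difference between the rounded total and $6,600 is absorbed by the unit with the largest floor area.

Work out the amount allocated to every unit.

Total floor area = 4,754 + 7,195 + 8,178 + 5,251 + 6,946 = 32,324.
Proportional shares: Unit 2B 970.68; Unit 4A 1,469.09; Unit 2C 1,669.81; Unit 2A 1,072.16; Unit 3A 1,418.25.
At nearest $100: Unit 2B $1,000; Unit 4A $1,500; Unit 2C $1,700; Unit 2A $1,100; Unit 3A $1,400. Sum = $6,700.
Difference $6,600 − $6,700 = −$100 applied to largest floor area (Unit 2C): Unit 2C becomes $1,600.

Unit 2B: $1,000 · Unit 4A: $1,500 · Unit 2C: $1,600 · Unit 2A: $1,100 · Unit 3A: $1,400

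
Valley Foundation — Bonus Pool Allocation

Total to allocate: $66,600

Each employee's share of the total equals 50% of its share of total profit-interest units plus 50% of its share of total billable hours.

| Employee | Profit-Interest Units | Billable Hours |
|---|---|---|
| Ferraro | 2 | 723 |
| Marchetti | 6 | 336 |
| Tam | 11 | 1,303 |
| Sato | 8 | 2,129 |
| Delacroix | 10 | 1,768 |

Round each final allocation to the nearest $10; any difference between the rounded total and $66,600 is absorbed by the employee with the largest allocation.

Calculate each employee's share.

Totals — profit-interest units 37, billable hours 6,259.
Blended shares (50% profit-interest units + 50% billable hours): Ferraro 0.0848; Marchetti 0.1079; Tam 0.2527; Sato 0.2782; Delacroix 0.2764.
Proportional shares: Ferraro 5,646.60; Marchetti 7,187.63; Tam 16,832.40; Sato 18,527.00; Delacroix 18,406.36.
After rounding ($10): Ferraro $5,650; Marchetti $7,190; Tam $16,830; Sato $18,530; Delacroix $18,410. Sum = $66,610.
Difference $66,600 − $66,610 = −$10 applied to largest allocation (Sato): Sato becomes $18,520.

Ferraro: $5,650 · Marchetti: $7,190 · Tam: $16,830 · Sato: $18,520 · Delacroix: $18,410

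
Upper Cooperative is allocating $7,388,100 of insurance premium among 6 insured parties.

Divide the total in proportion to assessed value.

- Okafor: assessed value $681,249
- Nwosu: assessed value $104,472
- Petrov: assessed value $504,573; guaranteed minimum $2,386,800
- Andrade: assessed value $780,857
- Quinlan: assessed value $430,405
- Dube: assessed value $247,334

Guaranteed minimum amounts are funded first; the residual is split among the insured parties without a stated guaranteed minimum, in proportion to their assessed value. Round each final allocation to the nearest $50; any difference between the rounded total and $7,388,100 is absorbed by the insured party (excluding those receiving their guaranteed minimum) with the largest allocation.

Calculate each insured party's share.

Okafor: $1,518,100 · Nwosu: $232,800 · Petrov: $2,386,800 · Andrade: $1,740,100 · Quinlan: $959,150 · Dube: $551,150

Fund the minimums — Petrov $2,386,800. Balance $5,001,300.
Balance split over remaining assessed value 2,244,317: Okafor 1,518,114.70 → $1,518,100; Nwosu 232,808.38 → $232,800; Andrade 1,740,084.01 → $1,740,100; Quinlan 959,126.78 → $959,150; Dube 551,166.14 → $551,150.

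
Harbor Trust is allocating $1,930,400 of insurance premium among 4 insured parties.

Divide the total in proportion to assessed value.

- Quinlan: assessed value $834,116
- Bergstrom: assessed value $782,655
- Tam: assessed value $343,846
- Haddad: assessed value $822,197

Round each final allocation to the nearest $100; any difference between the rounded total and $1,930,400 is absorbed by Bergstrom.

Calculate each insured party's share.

Quinlan: $578,600 · Bergstrom: $543,000 · Tam: $238,500 · Haddad: $570,300

Sum of assessed value: 2,782,814.
Unrounded shares: Quinlan 834,116/2,782,814 × $1,930,400 = 578,614.86; Bergstrom 782,655/2,782,814 × $1,930,400 = 542,917.07; Tam 343,846/2,782,814 × $1,930,400 = 238,521.27; Haddad 822,197/2,782,814 × $1,930,400 = 570,346.81.
Rounded to nearest $100: Quinlan $578,600; Bergstrom $542,900; Tam $238,500; Haddad $570,300. Sum = $1,930,300.
Difference $1,930,400 − $1,930,300 = +$100 applied to Bergstrom: Bergstrom becomes $543,000.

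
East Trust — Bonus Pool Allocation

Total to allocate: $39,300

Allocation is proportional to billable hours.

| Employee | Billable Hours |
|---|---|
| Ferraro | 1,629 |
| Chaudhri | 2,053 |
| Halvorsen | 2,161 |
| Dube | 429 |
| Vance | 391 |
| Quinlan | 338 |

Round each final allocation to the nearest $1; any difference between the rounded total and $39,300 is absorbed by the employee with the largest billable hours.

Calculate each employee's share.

Combined billable hours = 1,629 + 2,053 + 2,161 + 429 + 391 + 338 = 7,001.
Unrounded shares: Ferraro 9,144.37; Chaudhri 11,524.48; Halvorsen 12,130.74; Dube 2,408.18; Vance 2,194.87; Quinlan 1,897.36.
After rounding ($1): Ferraro $9,144; Chaudhri $11,524; Halvorsen $12,131; Dube $2,408; Vance $2,195; Quinlan $1,897. Sum = $39,299.
Difference $39,300 − $39,299 = +$1 applied to largest billable hours (Halvorsen): Halvorsen becomes $12,132.

Ferraro: $9,144 | Chaudhri: $11,524 | Halvorsen: $12,132 | Dube: $2,408 | Vance: $2,195 | Quinlan: $1,897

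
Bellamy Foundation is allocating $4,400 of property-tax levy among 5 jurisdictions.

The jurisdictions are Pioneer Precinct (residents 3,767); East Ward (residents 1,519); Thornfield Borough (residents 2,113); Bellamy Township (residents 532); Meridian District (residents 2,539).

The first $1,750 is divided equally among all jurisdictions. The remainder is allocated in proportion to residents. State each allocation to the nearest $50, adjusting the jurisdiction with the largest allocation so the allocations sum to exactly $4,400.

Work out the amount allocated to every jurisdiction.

$1,750 shared equally gives $350 per jurisdiction.
Remainder $2,650 by residents (total 10,470): Pioneer Precinct 953.44 → $950; East Ward 384.47 → $400; Thornfield Borough 534.81 → $550; Bellamy Township 134.65 → $150; Meridian District 642.63 → $650.
Rounding difference −$50 on remainder applied to Pioneer Precinct.
Totals: Pioneer Precinct $350 + $900 = $1,250; East Ward $350 + $400 = $750; Thornfield Borough $350 + $550 = $900; Bellamy Township $350 + $150 = $500; Meridian District $350 + $650 = $1,000.

Pioneer Precinct: $1,250 | East Ward: $750 | Thornfield Borough: $900 | Bellamy Township: $500 | Meridian District: $1,000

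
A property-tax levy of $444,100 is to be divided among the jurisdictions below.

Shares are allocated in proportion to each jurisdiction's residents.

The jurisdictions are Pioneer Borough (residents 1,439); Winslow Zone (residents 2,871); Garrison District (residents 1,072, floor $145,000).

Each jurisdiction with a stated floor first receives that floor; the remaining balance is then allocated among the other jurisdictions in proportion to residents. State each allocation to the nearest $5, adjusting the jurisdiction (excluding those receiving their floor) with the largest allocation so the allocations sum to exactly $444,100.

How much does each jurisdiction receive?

Guaranteed amounts: Garrison District $145,000. Residual $299,100.
Residual split over remaining residents 4,310: Pioneer Borough 99,861.93 → $99,860; Winslow Zone 199,238.07 → $199,240.

Pioneer Borough: $99,860 | Winslow Zone: $199,240 | Garrison District: $145,000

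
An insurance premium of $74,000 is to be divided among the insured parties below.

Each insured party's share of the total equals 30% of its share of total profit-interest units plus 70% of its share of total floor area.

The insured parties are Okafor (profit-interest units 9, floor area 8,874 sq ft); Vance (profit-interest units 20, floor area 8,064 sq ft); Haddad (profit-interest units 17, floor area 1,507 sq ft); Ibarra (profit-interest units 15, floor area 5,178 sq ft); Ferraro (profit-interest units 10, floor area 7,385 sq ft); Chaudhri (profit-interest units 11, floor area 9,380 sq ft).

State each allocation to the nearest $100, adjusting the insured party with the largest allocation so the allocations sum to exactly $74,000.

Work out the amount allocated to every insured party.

Okafor: $13,800 · Vance: $15,800 · Haddad: $6,500 · Ibarra: $10,700 · Ferraro: $12,200 · Chaudhri: $15,000

Profit-interest units total 82; floor area total 40,388.
Combined weights (30% profit-interest units + 70% floor area): Okafor 0.1867; Vance 0.2129; Haddad 0.0883; Ibarra 0.1446; Ferraro 0.1646; Chaudhri 0.2028.
Raw shares: Okafor 13,818.02; Vance 15,757.19; Haddad 6,535.26; Ibarra 10,702.07; Ferraro 12,179.02; Chaudhri 15,008.45.
Rounded to nearest $100: Okafor $13,800; Vance $15,800; Haddad $6,500; Ibarra $10,700; Ferraro $12,200; Chaudhri $15,000. Sum = $74,000.
No rounding difference to absorb.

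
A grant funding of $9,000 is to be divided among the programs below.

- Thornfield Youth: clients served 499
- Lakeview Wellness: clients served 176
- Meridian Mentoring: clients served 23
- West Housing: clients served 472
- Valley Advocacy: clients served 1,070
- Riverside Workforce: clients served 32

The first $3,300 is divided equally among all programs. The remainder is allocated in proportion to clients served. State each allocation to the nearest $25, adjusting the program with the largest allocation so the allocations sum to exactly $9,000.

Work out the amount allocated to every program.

Thornfield Youth: $1,800; Lakeview Wellness: $1,000; Meridian Mentoring: $600; West Housing: $1,725; Valley Advocacy: $3,250; Riverside Workforce: $625

First tranche $3,300 split equally: $550 each.
Remainder $5,700 by clients served (total 2,272): Thornfield Youth 1,251.89 → $1,250; Lakeview Wellness 441.55 → $450; Meridian Mentoring 57.70 → $50; West Housing 1,184.15 → $1,175; Valley Advocacy 2,684.42 → $2,675; Riverside Workforce 80.28 → $75.
Rounding difference +$25 on remainder applied to Valley Advocacy.
Totals: Thornfield Youth $550 + $1,250 = $1,800; Lakeview Wellness $550 + $450 = $1,000; Meridian Mentoring $550 + $50 = $600; West Housing $550 + $1,175 = $1,725; Valley Advocacy $550 + $2,700 = $3,250; Riverside Workforce $550 + $75 = $625.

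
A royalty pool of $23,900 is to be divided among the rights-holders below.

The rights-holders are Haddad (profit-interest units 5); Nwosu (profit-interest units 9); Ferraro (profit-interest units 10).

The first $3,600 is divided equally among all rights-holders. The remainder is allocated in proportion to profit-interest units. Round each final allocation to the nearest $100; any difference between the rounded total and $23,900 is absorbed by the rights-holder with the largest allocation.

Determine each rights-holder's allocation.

Haddad: $5,400 | Nwosu: $8,800 | Ferraro: $9,700

First tranche $3,600 split equally: $1,200 each.
Remainder $20,300 by profit-interest units (total 24): Haddad 4,229.17 → $4,200; Nwosu 7,612.50 → $7,600; Ferraro 8,458.33 → $8,500.
Totals: Haddad $1,200 + $4,200 = $5,400; Nwosu $1,200 + $7,600 = $8,800; Ferraro $1,200 + $8,500 = $9,700.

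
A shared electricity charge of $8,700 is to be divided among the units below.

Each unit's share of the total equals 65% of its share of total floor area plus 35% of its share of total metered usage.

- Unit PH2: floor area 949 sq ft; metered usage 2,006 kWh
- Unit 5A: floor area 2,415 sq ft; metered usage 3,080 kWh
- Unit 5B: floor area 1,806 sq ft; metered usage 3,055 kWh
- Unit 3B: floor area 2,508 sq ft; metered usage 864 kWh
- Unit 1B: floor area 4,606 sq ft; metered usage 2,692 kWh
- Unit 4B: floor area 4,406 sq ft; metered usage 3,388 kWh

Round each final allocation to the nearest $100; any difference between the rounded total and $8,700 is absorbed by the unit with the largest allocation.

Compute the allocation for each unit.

Unit PH2: $700 · Unit 5A: $1,400 · Unit 5B: $1,200 · Unit 3B: $1,000 · Unit 1B: $2,100 · Unit 4B: $2,300

Floor area total 16,690; metered usage total 15,085.
Combined weights (65% floor area + 35% metered usage): Unit PH2 0.0835; Unit 5A 0.1655; Unit 5B 0.1412; Unit 3B 0.1177; Unit 1B 0.2418; Unit 4B 0.2502.
Pro-rata amounts: Unit PH2 726.47; Unit 5A 1,439.98; Unit 5B 1,228.59; Unit 3B 1,024.18; Unit 1B 2,104.03; Unit 4B 2,176.75.
Rounded to nearest $100: Unit PH2 $700; Unit 5A $1,400; Unit 5B $1,200; Unit 3B $1,000; Unit 1B $2,100; Unit 4B $2,200. Sum = $8,600.
Difference $8,700 − $8,600 = +$100 applied to largest allocation (Unit 4B): Unit 4B becomes $2,300.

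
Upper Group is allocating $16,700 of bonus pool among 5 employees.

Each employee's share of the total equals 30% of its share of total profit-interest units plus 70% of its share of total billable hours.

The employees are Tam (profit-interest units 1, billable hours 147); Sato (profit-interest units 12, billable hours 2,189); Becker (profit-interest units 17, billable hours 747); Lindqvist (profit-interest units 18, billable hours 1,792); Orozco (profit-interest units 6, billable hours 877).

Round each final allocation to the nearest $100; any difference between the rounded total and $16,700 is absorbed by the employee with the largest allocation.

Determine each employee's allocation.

Totals — profit-interest units 54, billable hours 5,752.
Combined weights (30% profit-interest units + 70% billable hours): Tam 0.0234; Sato 0.3331; Becker 0.1854; Lindqvist 0.3181; Orozco 0.1401.
Raw shares: Tam 391.53; Sato 5,562.12; Becker 3,095.38; Lindqvist 5,311.95; Orozco 2,339.03.
At nearest $100: Tam $400; Sato $5,600; Becker $3,100; Lindqvist $5,300; Orozco $2,300. Sum = $16,700.
Rounded total matches; no reconciliation needed.

Tam: $400; Sato: $5,600; Becker: $3,100; Lindqvist: $5,300; Orozco: $2,300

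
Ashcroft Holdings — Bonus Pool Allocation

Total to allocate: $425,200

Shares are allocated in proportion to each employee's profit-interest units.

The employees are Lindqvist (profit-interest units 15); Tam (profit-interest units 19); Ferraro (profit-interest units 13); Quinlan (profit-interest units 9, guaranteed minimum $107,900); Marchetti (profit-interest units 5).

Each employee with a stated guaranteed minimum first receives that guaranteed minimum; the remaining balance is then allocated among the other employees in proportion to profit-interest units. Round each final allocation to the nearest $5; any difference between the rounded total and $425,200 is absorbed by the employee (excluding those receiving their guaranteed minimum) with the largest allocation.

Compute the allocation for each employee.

Lindqvist: $91,530; Tam: $115,935; Ferraro: $79,325; Quinlan: $107,900; Marchetti: $30,510

Guaranteed amounts: Quinlan $107,900. Remaining pool $317,300.
Remaining pool split over remaining profit-interest units 52: Lindqvist 91,528.85 → $91,530; Tam 115,936.54 → $115,935; Ferraro 79,325.00 → $79,325; Marchetti 30,509.62 → $30,510.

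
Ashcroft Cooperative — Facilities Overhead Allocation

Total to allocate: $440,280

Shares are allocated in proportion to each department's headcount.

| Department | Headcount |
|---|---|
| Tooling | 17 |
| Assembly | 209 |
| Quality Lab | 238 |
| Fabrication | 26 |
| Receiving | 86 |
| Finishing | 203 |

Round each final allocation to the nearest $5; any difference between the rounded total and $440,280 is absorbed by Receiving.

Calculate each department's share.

Headcount total: 779.
Pro-rata amounts: Tooling 17/779 × $440,280 = 9,608.16; Assembly 209/779 × $440,280 = 118,123.90; Quality Lab 238/779 × $440,280 = 134,514.30; Fabrication 26/779 × $440,280 = 14,694.84; Receiving 86/779 × $440,280 = 48,606.01; Finishing 203/779 × $440,280 = 114,732.79.
At nearest $5: Tooling $9,610; Assembly $118,125; Quality Lab $134,515; Fabrication $14,695; Receiving $48,605; Finishing $114,735. Sum = $440,285.
Difference $440,280 − $440,285 = −$5 applied to Receiving: Receiving becomes $48,600.

Tooling: $9,610 · Assembly: $118,125 · Quality Lab: $134,515 · Fabrication: $14,695 · Receiving: $48,600 · Finishing: $114,735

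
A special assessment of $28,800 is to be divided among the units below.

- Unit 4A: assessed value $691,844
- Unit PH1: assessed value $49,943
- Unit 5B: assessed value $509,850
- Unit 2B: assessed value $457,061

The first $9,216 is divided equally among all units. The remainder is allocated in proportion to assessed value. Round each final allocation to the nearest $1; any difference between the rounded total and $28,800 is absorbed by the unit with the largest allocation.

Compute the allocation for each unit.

$9,216 shared equally gives $2,304 per unit.
Remainder $19,584 by assessed value (total 1,708,698): Unit 4A 7,929.47 → $7,929; Unit PH1 572.41 → $572; Unit 5B 5,843.57 → $5,844; Unit 2B 5,238.54 → $5,239.
Totals: Unit 4A $2,304 + $7,929 = $10,233; Unit PH1 $2,304 + $572 = $2,876; Unit 5B $2,304 + $5,844 = $8,148; Unit 2B $2,304 + $5,239 = $7,543.

Unit 4A: $10,233 · Unit PH1: $2,876 · Unit 5B: $8,148 · Unit 2B: $7,543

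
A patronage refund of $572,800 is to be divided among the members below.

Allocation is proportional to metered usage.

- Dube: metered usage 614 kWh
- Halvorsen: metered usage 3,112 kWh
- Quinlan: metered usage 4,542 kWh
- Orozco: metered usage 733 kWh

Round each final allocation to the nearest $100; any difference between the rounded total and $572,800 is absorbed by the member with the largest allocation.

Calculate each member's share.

Sum of metered usage: 9,001.
Unrounded shares: Dube 614/9,001 × $572,800 = 39,073.35; Halvorsen 3,112/9,001 × $572,800 = 198,039.51; Quinlan 4,542/9,001 × $572,800 = 289,040.95; Orozco 733/9,001 × $572,800 = 46,646.19.
After rounding ($100): Dube $39,100; Halvorsen $198,000; Quinlan $289,000; Orozco $46,600. Sum = $572,700.
Difference $572,800 − $572,700 = +$100 applied to largest allocation (Quinlan): Quinlan becomes $289,100.

Dube: $39,100 · Halvorsen: $198,000 · Quinlan: $289,100 · Orozco: $46,600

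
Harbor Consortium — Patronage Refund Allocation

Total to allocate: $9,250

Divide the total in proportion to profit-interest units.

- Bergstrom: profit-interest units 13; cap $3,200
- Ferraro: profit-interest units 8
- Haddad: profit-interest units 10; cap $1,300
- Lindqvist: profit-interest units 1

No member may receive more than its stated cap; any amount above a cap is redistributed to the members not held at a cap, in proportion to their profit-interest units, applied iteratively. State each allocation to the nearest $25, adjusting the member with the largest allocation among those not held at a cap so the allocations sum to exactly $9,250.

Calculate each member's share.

Bergstrom: $3,200 | Ferraro: $4,225 | Haddad: $1,300 | Lindqvist: $525

Total profit-interest units = 32.
Unconstrained shares: Bergstrom 3,757.81; Ferraro 2,312.50; Haddad 2,890.62; Lindqvist 289.06.
Held at cap: Bergstrom ($3,200), Haddad ($1,300); residual $4,750 reallocated over remaining profit-interest units 9.
Redistributed shares: Ferraro 4,222.22 → $4,225; Lindqvist 527.78 → $525.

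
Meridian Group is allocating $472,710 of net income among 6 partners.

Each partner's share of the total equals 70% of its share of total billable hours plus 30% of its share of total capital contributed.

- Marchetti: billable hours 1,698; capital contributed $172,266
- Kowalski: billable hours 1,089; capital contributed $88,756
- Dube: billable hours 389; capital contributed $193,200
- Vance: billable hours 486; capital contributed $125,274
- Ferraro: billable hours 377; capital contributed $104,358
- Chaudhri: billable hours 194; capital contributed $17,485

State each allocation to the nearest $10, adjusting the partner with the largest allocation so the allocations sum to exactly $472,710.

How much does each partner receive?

Totals — billable hours 4,233, capital contributed 701,339.
Composite weights (70% billable hours + 30% capital contributed): Marchetti 0.3545; Kowalski 0.2181; Dube 0.1470; Vance 0.1340; Ferraro 0.1070; Chaudhri 0.0396.
Pro-rata amounts: Marchetti 167,566.76; Kowalski 103,074.75; Dube 69,474.10; Vance 63,321.81; Ferraro 50,571.91; Chaudhri 18,700.66.
At nearest $10: Marchetti $167,570; Kowalski $103,070; Dube $69,470; Vance $63,320; Ferraro $50,570; Chaudhri $18,700. Sum = $472,700.
Difference $472,710 − $472,700 = +$10 applied to largest allocation (Marchetti): Marchetti becomes $167,580.

Marchetti: $167,580 · Kowalski: $103,070 · Dube: $69,470 · Vance: $63,320 · Ferraro: $50,570 · Chaudhri: $18,700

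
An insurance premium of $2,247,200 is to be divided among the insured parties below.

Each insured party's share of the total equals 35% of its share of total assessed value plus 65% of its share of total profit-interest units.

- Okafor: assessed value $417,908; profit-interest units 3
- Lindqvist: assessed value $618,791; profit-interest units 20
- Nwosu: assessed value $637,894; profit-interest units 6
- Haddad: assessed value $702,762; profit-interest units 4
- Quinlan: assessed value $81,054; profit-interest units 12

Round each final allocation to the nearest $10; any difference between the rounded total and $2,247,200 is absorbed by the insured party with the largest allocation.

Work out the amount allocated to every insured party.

Okafor: $231,080; Lindqvist: $847,160; Nwosu: $398,840; Haddad: $354,670; Quinlan: $415,450

Assessed value total 2,458,409; profit-interest units total 45.
Combined weights (35% assessed value + 65% profit-interest units): Okafor 0.1028; Lindqvist 0.3770; Nwosu 0.1775; Haddad 0.1578; Quinlan 0.1849.
Unrounded shares: Okafor 231,080.18; Lindqvist 847,161.22; Nwosu 398,839.07; Haddad 354,673.21; Quinlan 415,446.31.
After rounding ($10): Okafor $231,080; Lindqvist $847,160; Nwosu $398,840; Haddad $354,670; Quinlan $415,450. Sum = $2,247,200.
No rounding difference to absorb.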